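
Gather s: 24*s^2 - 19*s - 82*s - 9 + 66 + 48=24*s^2 - 101*s + 105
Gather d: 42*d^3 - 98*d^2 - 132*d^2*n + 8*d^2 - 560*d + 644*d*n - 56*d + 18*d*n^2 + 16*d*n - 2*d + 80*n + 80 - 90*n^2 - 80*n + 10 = 42*d^3 + d^2*(-132*n - 90) + d*(18*n^2 + 660*n - 618) - 90*n^2 + 90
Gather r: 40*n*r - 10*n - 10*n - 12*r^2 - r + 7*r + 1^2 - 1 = -20*n - 12*r^2 + r*(40*n + 6)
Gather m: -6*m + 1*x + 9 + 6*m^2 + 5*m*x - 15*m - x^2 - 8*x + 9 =6*m^2 + m*(5*x - 21) - x^2 - 7*x + 18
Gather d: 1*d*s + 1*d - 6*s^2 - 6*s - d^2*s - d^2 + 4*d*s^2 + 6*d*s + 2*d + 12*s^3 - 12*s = d^2*(-s - 1) + d*(4*s^2 + 7*s + 3) + 12*s^3 - 6*s^2 - 18*s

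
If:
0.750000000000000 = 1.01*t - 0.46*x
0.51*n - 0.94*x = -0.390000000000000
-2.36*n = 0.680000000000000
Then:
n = -0.29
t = 0.86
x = 0.26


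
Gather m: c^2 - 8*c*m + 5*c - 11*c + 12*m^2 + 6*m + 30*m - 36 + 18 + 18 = c^2 - 6*c + 12*m^2 + m*(36 - 8*c)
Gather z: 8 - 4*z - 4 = 4 - 4*z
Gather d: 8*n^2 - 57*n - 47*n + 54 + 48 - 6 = 8*n^2 - 104*n + 96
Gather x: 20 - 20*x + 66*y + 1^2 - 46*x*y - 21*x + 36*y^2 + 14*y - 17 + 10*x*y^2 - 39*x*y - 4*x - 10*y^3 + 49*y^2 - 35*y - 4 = x*(10*y^2 - 85*y - 45) - 10*y^3 + 85*y^2 + 45*y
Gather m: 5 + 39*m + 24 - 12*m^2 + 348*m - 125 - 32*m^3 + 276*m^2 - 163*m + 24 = -32*m^3 + 264*m^2 + 224*m - 72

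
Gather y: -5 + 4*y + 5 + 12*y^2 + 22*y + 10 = 12*y^2 + 26*y + 10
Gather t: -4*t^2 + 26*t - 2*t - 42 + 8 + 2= -4*t^2 + 24*t - 32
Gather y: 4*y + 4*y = 8*y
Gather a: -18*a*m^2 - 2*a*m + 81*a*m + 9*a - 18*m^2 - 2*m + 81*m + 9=a*(-18*m^2 + 79*m + 9) - 18*m^2 + 79*m + 9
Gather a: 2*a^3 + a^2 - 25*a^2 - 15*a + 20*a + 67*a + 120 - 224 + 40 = 2*a^3 - 24*a^2 + 72*a - 64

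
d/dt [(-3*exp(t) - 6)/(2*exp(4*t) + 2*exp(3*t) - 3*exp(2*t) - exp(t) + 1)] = 3*((exp(t) + 2)*(8*exp(3*t) + 6*exp(2*t) - 6*exp(t) - 1) - 2*exp(4*t) - 2*exp(3*t) + 3*exp(2*t) + exp(t) - 1)*exp(t)/(2*exp(4*t) + 2*exp(3*t) - 3*exp(2*t) - exp(t) + 1)^2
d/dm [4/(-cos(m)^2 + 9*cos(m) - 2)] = 4*(9 - 2*cos(m))*sin(m)/(cos(m)^2 - 9*cos(m) + 2)^2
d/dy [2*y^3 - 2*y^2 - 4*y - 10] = 6*y^2 - 4*y - 4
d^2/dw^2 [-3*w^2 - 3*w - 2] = -6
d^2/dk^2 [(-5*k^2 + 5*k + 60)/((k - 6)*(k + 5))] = 180*(-3*k^2 + 3*k - 31)/(k^6 - 3*k^5 - 87*k^4 + 179*k^3 + 2610*k^2 - 2700*k - 27000)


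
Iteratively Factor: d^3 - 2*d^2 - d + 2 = (d + 1)*(d^2 - 3*d + 2) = (d - 2)*(d + 1)*(d - 1)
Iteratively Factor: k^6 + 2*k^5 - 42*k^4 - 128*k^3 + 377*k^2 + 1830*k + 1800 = (k + 2)*(k^5 - 42*k^3 - 44*k^2 + 465*k + 900) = (k + 2)*(k + 4)*(k^4 - 4*k^3 - 26*k^2 + 60*k + 225) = (k + 2)*(k + 3)*(k + 4)*(k^3 - 7*k^2 - 5*k + 75) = (k - 5)*(k + 2)*(k + 3)*(k + 4)*(k^2 - 2*k - 15) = (k - 5)*(k + 2)*(k + 3)^2*(k + 4)*(k - 5)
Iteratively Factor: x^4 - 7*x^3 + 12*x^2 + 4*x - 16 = (x - 2)*(x^3 - 5*x^2 + 2*x + 8) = (x - 2)*(x + 1)*(x^2 - 6*x + 8) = (x - 4)*(x - 2)*(x + 1)*(x - 2)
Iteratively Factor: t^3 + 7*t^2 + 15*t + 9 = (t + 1)*(t^2 + 6*t + 9) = (t + 1)*(t + 3)*(t + 3)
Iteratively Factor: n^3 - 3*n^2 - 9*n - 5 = (n + 1)*(n^2 - 4*n - 5) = (n - 5)*(n + 1)*(n + 1)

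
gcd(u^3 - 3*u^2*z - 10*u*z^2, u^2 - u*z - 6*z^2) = u + 2*z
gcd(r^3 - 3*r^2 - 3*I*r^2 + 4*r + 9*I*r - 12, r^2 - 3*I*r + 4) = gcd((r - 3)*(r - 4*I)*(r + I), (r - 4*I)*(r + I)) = r^2 - 3*I*r + 4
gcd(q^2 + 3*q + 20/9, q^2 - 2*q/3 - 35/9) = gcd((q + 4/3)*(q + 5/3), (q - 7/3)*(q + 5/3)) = q + 5/3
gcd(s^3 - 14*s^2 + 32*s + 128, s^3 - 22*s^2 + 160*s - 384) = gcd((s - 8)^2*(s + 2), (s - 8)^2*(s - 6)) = s^2 - 16*s + 64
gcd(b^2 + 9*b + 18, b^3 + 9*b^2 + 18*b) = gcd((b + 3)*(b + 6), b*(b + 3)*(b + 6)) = b^2 + 9*b + 18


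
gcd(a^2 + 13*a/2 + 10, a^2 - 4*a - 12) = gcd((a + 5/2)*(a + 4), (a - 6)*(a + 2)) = 1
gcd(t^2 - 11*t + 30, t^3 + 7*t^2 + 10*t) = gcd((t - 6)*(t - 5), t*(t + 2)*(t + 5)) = 1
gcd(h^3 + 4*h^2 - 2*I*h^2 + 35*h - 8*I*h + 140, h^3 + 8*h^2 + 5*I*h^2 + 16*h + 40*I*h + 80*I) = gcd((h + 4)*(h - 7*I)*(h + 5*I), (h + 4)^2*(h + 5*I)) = h^2 + h*(4 + 5*I) + 20*I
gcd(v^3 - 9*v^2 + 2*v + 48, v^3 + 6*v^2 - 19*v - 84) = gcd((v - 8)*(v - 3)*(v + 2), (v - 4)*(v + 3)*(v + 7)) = 1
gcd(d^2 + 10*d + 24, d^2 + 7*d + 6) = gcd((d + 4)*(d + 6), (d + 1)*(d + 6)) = d + 6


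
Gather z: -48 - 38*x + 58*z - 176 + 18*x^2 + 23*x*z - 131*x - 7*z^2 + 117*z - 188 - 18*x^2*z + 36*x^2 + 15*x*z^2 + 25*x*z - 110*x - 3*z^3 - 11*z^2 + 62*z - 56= 54*x^2 - 279*x - 3*z^3 + z^2*(15*x - 18) + z*(-18*x^2 + 48*x + 237) - 468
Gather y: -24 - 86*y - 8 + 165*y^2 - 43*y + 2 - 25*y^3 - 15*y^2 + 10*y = -25*y^3 + 150*y^2 - 119*y - 30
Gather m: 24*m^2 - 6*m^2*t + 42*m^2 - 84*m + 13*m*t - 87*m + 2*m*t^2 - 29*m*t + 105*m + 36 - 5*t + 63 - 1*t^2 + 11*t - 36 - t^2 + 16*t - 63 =m^2*(66 - 6*t) + m*(2*t^2 - 16*t - 66) - 2*t^2 + 22*t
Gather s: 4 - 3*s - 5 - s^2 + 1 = -s^2 - 3*s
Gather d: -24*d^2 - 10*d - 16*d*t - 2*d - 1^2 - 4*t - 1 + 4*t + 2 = -24*d^2 + d*(-16*t - 12)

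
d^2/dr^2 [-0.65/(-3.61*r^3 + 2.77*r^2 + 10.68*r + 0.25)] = ((3.601 - 14.079*r)*(-3.61*r^3 + 2.77*r^2 + 10.68*r + 0.25) - 0.65*(-21.66*r^2 + 11.08*r + 21.36)*(-10.83*r^2 + 5.54*r + 10.68))/(-3.61*r^3 + 2.77*r^2 + 10.68*r + 0.25)^3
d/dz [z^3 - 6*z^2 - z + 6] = 3*z^2 - 12*z - 1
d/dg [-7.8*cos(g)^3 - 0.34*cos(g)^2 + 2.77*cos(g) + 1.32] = (23.4*cos(g)^2 + 0.68*cos(g) - 2.77)*sin(g)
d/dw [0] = 0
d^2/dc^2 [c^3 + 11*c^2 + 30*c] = 6*c + 22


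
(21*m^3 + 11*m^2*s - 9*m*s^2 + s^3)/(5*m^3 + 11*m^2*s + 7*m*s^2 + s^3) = (21*m^2 - 10*m*s + s^2)/(5*m^2 + 6*m*s + s^2)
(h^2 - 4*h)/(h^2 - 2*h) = (h - 4)/(h - 2)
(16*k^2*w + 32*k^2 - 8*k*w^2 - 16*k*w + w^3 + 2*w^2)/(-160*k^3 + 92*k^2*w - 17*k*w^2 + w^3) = (-4*k*w - 8*k + w^2 + 2*w)/(40*k^2 - 13*k*w + w^2)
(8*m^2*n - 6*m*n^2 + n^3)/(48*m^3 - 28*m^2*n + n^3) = n/(6*m + n)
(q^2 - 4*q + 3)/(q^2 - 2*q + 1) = (q - 3)/(q - 1)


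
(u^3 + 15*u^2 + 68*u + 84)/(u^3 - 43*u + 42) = (u^2 + 8*u + 12)/(u^2 - 7*u + 6)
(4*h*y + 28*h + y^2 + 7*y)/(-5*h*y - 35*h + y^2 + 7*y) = (4*h + y)/(-5*h + y)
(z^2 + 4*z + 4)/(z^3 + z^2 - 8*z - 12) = 1/(z - 3)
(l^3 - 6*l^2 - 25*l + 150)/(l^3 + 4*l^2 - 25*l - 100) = (l - 6)/(l + 4)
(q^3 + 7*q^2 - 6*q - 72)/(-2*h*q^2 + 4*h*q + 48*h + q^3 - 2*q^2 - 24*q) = (q^2 + 3*q - 18)/(-2*h*q + 12*h + q^2 - 6*q)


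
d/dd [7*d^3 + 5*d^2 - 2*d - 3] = 21*d^2 + 10*d - 2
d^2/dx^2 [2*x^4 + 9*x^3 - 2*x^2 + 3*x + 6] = 24*x^2 + 54*x - 4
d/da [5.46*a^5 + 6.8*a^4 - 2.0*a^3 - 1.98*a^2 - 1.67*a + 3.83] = 27.3*a^4 + 27.2*a^3 - 6.0*a^2 - 3.96*a - 1.67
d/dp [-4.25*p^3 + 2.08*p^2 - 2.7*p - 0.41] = -12.75*p^2 + 4.16*p - 2.7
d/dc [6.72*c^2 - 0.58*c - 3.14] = 13.44*c - 0.58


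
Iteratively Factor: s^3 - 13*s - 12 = (s + 3)*(s^2 - 3*s - 4) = (s + 1)*(s + 3)*(s - 4)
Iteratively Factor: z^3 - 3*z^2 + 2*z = (z)*(z^2 - 3*z + 2) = z*(z - 1)*(z - 2)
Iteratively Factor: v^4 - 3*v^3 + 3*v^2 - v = (v - 1)*(v^3 - 2*v^2 + v) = v*(v - 1)*(v^2 - 2*v + 1) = v*(v - 1)^2*(v - 1)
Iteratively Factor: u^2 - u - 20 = (u - 5)*(u + 4)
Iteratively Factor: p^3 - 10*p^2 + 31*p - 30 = (p - 5)*(p^2 - 5*p + 6) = (p - 5)*(p - 2)*(p - 3)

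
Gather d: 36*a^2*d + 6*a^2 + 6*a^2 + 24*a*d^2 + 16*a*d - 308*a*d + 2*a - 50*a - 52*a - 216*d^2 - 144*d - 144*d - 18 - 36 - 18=12*a^2 - 100*a + d^2*(24*a - 216) + d*(36*a^2 - 292*a - 288) - 72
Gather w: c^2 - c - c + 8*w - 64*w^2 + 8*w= c^2 - 2*c - 64*w^2 + 16*w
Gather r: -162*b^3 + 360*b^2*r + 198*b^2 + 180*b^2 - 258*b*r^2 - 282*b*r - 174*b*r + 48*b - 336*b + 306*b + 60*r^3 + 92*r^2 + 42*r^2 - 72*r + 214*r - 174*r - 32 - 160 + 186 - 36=-162*b^3 + 378*b^2 + 18*b + 60*r^3 + r^2*(134 - 258*b) + r*(360*b^2 - 456*b - 32) - 42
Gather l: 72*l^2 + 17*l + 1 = 72*l^2 + 17*l + 1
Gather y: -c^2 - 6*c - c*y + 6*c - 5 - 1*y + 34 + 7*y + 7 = -c^2 + y*(6 - c) + 36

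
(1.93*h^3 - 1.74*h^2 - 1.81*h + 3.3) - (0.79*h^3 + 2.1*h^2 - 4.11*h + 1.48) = 1.14*h^3 - 3.84*h^2 + 2.3*h + 1.82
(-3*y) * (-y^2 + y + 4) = 3*y^3 - 3*y^2 - 12*y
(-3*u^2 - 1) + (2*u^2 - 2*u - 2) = -u^2 - 2*u - 3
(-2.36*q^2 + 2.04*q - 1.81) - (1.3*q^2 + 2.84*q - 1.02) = -3.66*q^2 - 0.8*q - 0.79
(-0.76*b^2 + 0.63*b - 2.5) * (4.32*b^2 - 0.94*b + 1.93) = -3.2832*b^4 + 3.436*b^3 - 12.859*b^2 + 3.5659*b - 4.825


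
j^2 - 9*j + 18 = (j - 6)*(j - 3)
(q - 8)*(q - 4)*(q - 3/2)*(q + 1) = q^4 - 25*q^3/2 + 73*q^2/2 + 2*q - 48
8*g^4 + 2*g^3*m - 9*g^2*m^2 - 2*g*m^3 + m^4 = (-4*g + m)*(-g + m)*(g + m)*(2*g + m)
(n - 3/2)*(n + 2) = n^2 + n/2 - 3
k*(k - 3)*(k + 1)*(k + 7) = k^4 + 5*k^3 - 17*k^2 - 21*k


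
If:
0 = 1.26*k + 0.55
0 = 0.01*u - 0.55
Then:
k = -0.44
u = 55.00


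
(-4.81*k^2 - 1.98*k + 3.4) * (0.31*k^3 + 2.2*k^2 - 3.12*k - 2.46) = -1.4911*k^5 - 11.1958*k^4 + 11.7052*k^3 + 25.4902*k^2 - 5.7372*k - 8.364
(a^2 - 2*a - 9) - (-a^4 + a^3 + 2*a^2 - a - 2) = a^4 - a^3 - a^2 - a - 7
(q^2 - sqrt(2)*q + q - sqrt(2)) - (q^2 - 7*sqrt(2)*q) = q + 6*sqrt(2)*q - sqrt(2)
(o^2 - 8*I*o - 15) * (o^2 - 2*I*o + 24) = o^4 - 10*I*o^3 - 7*o^2 - 162*I*o - 360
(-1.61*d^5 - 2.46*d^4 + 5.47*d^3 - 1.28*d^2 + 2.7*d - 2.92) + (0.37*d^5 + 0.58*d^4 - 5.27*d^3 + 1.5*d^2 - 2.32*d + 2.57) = -1.24*d^5 - 1.88*d^4 + 0.2*d^3 + 0.22*d^2 + 0.38*d - 0.35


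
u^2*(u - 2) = u^3 - 2*u^2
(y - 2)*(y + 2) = y^2 - 4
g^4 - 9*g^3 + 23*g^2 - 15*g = g*(g - 5)*(g - 3)*(g - 1)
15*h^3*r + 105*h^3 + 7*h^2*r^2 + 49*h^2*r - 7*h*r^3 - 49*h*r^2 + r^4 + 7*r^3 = (-5*h + r)*(-3*h + r)*(h + r)*(r + 7)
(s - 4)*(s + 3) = s^2 - s - 12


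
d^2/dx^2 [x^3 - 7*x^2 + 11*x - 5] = 6*x - 14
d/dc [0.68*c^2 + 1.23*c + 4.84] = 1.36*c + 1.23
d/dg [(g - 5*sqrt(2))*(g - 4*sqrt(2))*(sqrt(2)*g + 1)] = 3*sqrt(2)*g^2 - 34*g + 31*sqrt(2)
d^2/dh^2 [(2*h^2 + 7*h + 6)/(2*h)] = 6/h^3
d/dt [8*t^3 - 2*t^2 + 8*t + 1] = 24*t^2 - 4*t + 8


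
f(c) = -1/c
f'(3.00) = 0.11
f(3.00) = -0.33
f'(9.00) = 0.01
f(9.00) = -0.11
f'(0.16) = 39.06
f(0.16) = -6.25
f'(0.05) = 400.00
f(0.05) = -20.00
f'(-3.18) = 0.10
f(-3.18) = 0.31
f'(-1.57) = 0.41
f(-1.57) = 0.64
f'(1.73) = 0.33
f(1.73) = -0.58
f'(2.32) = 0.19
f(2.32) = -0.43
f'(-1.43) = 0.49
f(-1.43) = 0.70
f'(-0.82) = 1.49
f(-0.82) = 1.22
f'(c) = c^(-2)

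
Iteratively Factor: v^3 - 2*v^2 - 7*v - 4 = (v + 1)*(v^2 - 3*v - 4) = (v - 4)*(v + 1)*(v + 1)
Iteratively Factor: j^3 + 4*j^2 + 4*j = (j)*(j^2 + 4*j + 4) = j*(j + 2)*(j + 2)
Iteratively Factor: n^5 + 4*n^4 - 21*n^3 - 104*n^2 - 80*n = (n + 4)*(n^4 - 21*n^2 - 20*n) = (n + 4)^2*(n^3 - 4*n^2 - 5*n) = (n - 5)*(n + 4)^2*(n^2 + n) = (n - 5)*(n + 1)*(n + 4)^2*(n)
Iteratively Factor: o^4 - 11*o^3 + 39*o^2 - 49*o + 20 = (o - 5)*(o^3 - 6*o^2 + 9*o - 4) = (o - 5)*(o - 1)*(o^2 - 5*o + 4) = (o - 5)*(o - 4)*(o - 1)*(o - 1)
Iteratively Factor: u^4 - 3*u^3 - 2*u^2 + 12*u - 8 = (u - 1)*(u^3 - 2*u^2 - 4*u + 8) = (u - 2)*(u - 1)*(u^2 - 4) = (u - 2)*(u - 1)*(u + 2)*(u - 2)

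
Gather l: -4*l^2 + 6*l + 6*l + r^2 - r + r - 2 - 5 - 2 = -4*l^2 + 12*l + r^2 - 9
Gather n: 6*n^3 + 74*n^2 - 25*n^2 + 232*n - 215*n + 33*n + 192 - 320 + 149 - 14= 6*n^3 + 49*n^2 + 50*n + 7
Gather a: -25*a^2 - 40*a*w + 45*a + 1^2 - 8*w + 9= -25*a^2 + a*(45 - 40*w) - 8*w + 10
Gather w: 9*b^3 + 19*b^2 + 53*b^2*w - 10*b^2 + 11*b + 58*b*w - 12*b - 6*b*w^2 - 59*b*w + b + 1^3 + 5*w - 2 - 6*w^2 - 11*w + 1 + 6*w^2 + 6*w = 9*b^3 + 9*b^2 - 6*b*w^2 + w*(53*b^2 - b)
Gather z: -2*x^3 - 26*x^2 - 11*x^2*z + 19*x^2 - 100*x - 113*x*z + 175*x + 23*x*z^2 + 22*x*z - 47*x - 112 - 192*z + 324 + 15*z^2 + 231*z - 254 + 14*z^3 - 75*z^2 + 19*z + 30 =-2*x^3 - 7*x^2 + 28*x + 14*z^3 + z^2*(23*x - 60) + z*(-11*x^2 - 91*x + 58) - 12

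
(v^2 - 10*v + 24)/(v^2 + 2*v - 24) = (v - 6)/(v + 6)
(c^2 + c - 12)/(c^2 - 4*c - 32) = (c - 3)/(c - 8)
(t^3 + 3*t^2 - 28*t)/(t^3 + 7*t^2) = (t - 4)/t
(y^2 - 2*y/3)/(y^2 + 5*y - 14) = y*(3*y - 2)/(3*(y^2 + 5*y - 14))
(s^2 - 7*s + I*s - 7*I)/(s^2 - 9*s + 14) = (s + I)/(s - 2)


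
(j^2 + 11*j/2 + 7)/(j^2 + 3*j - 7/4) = 2*(j + 2)/(2*j - 1)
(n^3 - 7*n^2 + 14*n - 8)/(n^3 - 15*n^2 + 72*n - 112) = (n^2 - 3*n + 2)/(n^2 - 11*n + 28)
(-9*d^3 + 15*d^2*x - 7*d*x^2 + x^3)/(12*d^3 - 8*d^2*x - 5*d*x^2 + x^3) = (9*d^2 - 6*d*x + x^2)/(-12*d^2 - 4*d*x + x^2)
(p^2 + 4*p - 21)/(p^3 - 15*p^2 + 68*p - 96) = (p + 7)/(p^2 - 12*p + 32)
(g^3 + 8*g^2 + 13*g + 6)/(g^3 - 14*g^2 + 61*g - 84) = (g^3 + 8*g^2 + 13*g + 6)/(g^3 - 14*g^2 + 61*g - 84)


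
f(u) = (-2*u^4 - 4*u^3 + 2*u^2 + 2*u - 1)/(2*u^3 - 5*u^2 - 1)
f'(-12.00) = -0.95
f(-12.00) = 8.21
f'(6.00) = -0.15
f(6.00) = -13.44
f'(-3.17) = -0.64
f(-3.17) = 0.54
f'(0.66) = 0.91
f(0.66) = 0.13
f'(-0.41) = 2.21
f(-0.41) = 0.64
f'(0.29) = -1.89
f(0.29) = 0.26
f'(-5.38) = -0.83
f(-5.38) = 2.20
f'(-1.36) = 0.02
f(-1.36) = -0.21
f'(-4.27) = -0.76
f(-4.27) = 1.32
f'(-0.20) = 1.31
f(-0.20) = 1.06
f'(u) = (-6*u^2 + 10*u)*(-2*u^4 - 4*u^3 + 2*u^2 + 2*u - 1)/(2*u^3 - 5*u^2 - 1)^2 + (-8*u^3 - 12*u^2 + 4*u + 2)/(2*u^3 - 5*u^2 - 1)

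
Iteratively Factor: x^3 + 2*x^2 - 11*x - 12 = (x + 4)*(x^2 - 2*x - 3) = (x + 1)*(x + 4)*(x - 3)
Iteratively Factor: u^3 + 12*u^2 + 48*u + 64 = (u + 4)*(u^2 + 8*u + 16) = (u + 4)^2*(u + 4)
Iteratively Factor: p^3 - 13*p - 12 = (p + 1)*(p^2 - p - 12) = (p - 4)*(p + 1)*(p + 3)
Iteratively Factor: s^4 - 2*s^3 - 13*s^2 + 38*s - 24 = (s + 4)*(s^3 - 6*s^2 + 11*s - 6) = (s - 3)*(s + 4)*(s^2 - 3*s + 2) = (s - 3)*(s - 2)*(s + 4)*(s - 1)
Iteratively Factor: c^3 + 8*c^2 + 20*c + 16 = (c + 4)*(c^2 + 4*c + 4) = (c + 2)*(c + 4)*(c + 2)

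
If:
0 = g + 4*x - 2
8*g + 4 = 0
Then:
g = -1/2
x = 5/8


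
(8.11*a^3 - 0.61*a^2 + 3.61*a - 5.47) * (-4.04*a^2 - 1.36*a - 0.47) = -32.7644*a^5 - 8.5652*a^4 - 17.5665*a^3 + 17.4759*a^2 + 5.7425*a + 2.5709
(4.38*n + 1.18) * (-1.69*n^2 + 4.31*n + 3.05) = -7.4022*n^3 + 16.8836*n^2 + 18.4448*n + 3.599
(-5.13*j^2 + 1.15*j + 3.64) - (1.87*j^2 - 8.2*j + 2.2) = -7.0*j^2 + 9.35*j + 1.44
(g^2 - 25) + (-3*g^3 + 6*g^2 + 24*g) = -3*g^3 + 7*g^2 + 24*g - 25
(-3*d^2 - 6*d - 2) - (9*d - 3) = -3*d^2 - 15*d + 1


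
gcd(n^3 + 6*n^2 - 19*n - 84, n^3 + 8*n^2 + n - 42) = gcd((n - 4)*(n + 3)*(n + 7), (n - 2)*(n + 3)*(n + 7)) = n^2 + 10*n + 21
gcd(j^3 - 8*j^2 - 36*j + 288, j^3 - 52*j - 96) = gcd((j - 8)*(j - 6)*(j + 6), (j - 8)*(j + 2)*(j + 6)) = j^2 - 2*j - 48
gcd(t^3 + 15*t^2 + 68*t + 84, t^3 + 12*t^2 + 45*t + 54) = t + 6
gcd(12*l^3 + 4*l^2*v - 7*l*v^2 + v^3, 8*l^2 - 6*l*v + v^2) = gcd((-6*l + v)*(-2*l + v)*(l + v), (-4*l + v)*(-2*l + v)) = -2*l + v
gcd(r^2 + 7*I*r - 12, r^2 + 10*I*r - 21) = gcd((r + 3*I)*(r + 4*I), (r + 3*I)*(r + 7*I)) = r + 3*I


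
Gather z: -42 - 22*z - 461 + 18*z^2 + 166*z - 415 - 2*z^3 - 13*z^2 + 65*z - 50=-2*z^3 + 5*z^2 + 209*z - 968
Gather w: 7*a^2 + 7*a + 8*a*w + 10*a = 7*a^2 + 8*a*w + 17*a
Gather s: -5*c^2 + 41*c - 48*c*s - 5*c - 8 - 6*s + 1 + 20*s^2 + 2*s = -5*c^2 + 36*c + 20*s^2 + s*(-48*c - 4) - 7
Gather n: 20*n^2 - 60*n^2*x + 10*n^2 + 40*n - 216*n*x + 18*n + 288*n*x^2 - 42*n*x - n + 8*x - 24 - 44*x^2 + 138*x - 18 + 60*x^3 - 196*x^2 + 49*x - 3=n^2*(30 - 60*x) + n*(288*x^2 - 258*x + 57) + 60*x^3 - 240*x^2 + 195*x - 45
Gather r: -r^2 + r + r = -r^2 + 2*r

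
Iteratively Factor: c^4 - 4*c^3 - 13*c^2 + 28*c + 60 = (c + 2)*(c^3 - 6*c^2 - c + 30) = (c - 5)*(c + 2)*(c^2 - c - 6) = (c - 5)*(c + 2)^2*(c - 3)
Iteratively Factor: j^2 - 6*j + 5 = (j - 1)*(j - 5)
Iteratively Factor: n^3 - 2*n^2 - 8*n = (n)*(n^2 - 2*n - 8) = n*(n + 2)*(n - 4)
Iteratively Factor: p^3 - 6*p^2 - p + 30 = (p - 3)*(p^2 - 3*p - 10) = (p - 3)*(p + 2)*(p - 5)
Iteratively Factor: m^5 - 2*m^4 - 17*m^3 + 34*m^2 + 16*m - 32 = (m - 2)*(m^4 - 17*m^2 + 16) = (m - 2)*(m - 1)*(m^3 + m^2 - 16*m - 16) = (m - 4)*(m - 2)*(m - 1)*(m^2 + 5*m + 4) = (m - 4)*(m - 2)*(m - 1)*(m + 1)*(m + 4)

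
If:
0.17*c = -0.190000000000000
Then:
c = -1.12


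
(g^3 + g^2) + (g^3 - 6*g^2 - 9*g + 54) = 2*g^3 - 5*g^2 - 9*g + 54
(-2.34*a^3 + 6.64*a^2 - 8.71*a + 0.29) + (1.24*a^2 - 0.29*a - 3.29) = -2.34*a^3 + 7.88*a^2 - 9.0*a - 3.0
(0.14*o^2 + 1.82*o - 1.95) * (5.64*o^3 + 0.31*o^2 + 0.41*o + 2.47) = 0.7896*o^5 + 10.3082*o^4 - 10.3764*o^3 + 0.4875*o^2 + 3.6959*o - 4.8165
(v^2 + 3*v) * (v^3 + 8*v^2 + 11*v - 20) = v^5 + 11*v^4 + 35*v^3 + 13*v^2 - 60*v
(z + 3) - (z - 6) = 9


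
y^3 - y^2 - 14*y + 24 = (y - 3)*(y - 2)*(y + 4)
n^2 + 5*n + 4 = (n + 1)*(n + 4)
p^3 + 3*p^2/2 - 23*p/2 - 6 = (p - 3)*(p + 1/2)*(p + 4)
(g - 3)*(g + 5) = g^2 + 2*g - 15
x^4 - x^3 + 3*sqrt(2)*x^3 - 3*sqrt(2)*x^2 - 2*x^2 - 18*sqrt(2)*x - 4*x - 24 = (x - 3)*(x + 2)*(x + sqrt(2))*(x + 2*sqrt(2))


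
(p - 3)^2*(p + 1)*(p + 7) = p^4 + 2*p^3 - 32*p^2 + 30*p + 63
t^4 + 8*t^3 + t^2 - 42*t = t*(t - 2)*(t + 3)*(t + 7)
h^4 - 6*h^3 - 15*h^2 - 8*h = h*(h - 8)*(h + 1)^2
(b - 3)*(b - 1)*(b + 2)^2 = b^4 - 9*b^2 - 4*b + 12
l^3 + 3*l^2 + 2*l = l*(l + 1)*(l + 2)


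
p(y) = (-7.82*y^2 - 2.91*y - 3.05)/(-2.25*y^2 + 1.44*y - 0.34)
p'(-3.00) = -0.21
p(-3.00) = 2.60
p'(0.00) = 46.55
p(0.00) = 8.97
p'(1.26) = -7.61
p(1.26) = 9.12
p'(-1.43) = -0.39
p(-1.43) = 2.13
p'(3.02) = -0.67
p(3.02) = 5.04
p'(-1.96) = -0.33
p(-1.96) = 2.32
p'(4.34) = -0.28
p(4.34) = 4.47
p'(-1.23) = -0.37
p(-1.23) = 2.05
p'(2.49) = -1.10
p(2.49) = 5.49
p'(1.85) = -2.46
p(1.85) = 6.55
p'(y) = (-15.64*y - 2.91)/(-2.25*y^2 + 1.44*y - 0.34) + (4.5*y - 1.44)*(-7.82*y^2 - 2.91*y - 3.05)/(-2.25*y^2 + 1.44*y - 0.34)^2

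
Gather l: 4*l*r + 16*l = l*(4*r + 16)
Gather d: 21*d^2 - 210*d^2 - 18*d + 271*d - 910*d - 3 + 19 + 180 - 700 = -189*d^2 - 657*d - 504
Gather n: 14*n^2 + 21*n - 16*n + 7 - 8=14*n^2 + 5*n - 1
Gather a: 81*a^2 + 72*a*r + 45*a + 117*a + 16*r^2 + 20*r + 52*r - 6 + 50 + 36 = 81*a^2 + a*(72*r + 162) + 16*r^2 + 72*r + 80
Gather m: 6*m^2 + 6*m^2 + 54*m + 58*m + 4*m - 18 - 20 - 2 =12*m^2 + 116*m - 40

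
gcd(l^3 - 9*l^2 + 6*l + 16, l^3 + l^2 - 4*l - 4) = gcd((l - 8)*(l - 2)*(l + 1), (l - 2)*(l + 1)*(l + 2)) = l^2 - l - 2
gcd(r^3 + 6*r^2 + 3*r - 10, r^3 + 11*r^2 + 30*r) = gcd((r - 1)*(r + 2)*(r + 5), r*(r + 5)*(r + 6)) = r + 5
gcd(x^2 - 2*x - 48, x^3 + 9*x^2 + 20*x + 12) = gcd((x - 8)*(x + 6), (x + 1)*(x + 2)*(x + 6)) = x + 6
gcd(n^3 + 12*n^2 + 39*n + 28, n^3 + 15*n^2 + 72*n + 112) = n^2 + 11*n + 28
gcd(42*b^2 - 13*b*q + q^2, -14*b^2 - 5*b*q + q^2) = -7*b + q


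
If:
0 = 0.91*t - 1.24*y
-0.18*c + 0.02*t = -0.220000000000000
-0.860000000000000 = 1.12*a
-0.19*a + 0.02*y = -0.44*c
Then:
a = -0.77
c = 0.03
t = -10.76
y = -7.89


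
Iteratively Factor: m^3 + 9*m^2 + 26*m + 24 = (m + 2)*(m^2 + 7*m + 12) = (m + 2)*(m + 3)*(m + 4)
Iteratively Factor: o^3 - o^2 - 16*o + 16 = (o - 4)*(o^2 + 3*o - 4) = (o - 4)*(o + 4)*(o - 1)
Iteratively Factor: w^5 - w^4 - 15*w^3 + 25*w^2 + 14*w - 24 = (w - 3)*(w^4 + 2*w^3 - 9*w^2 - 2*w + 8) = (w - 3)*(w - 1)*(w^3 + 3*w^2 - 6*w - 8) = (w - 3)*(w - 1)*(w + 4)*(w^2 - w - 2) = (w - 3)*(w - 2)*(w - 1)*(w + 4)*(w + 1)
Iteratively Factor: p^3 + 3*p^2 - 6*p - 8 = (p + 1)*(p^2 + 2*p - 8) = (p + 1)*(p + 4)*(p - 2)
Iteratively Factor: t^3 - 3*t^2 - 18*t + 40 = (t - 5)*(t^2 + 2*t - 8) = (t - 5)*(t + 4)*(t - 2)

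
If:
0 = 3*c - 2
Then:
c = 2/3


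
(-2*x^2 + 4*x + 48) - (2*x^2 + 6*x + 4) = -4*x^2 - 2*x + 44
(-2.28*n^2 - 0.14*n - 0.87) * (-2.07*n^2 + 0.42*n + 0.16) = 4.7196*n^4 - 0.6678*n^3 + 1.3773*n^2 - 0.3878*n - 0.1392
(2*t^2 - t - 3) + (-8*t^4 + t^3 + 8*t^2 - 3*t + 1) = -8*t^4 + t^3 + 10*t^2 - 4*t - 2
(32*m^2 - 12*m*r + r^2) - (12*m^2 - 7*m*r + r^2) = 20*m^2 - 5*m*r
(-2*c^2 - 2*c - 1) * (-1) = 2*c^2 + 2*c + 1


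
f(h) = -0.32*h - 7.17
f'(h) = -0.320000000000000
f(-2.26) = -6.45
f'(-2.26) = -0.32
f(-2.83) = -6.26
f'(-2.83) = -0.32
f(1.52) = -7.66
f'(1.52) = -0.32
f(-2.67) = -6.32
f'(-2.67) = -0.32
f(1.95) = -7.79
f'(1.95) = -0.32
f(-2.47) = -6.38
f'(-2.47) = -0.32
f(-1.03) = -6.84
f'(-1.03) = -0.32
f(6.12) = -9.13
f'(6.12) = -0.32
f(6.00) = -9.09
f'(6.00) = -0.32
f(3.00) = -8.13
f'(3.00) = -0.32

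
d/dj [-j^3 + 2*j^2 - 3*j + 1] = -3*j^2 + 4*j - 3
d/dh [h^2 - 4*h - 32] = 2*h - 4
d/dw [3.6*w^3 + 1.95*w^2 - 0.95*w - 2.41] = 10.8*w^2 + 3.9*w - 0.95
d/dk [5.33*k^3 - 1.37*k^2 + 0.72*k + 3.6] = 15.99*k^2 - 2.74*k + 0.72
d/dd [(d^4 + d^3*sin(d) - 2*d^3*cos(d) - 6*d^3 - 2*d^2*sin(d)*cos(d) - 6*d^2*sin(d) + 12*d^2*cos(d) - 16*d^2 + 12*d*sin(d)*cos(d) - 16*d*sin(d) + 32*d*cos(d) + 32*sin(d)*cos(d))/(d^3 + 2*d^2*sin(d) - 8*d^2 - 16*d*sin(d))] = (2*d^4*sin(d) - d^4*cos(d) + d^4 + 4*d^3*sin(d)^2 + 8*d^3*sin(d) - 2*d^3*cos(d) + 2*d^3 + 4*d^2*sin(d)^3 + 10*d^2*sin(d)^2 - 2*d^2*sin(d)*cos(d) + 2*d^2*sin(d) + 4*d^2*cos(d) + 4*d^2 + 8*d*sin(d)^3 + 8*d*sin(d)*cos(d) + 8*sin(d)^2*cos(d))/(d^2*(d + 2*sin(d))^2)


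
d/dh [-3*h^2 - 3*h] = -6*h - 3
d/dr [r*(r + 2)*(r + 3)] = 3*r^2 + 10*r + 6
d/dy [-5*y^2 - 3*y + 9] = -10*y - 3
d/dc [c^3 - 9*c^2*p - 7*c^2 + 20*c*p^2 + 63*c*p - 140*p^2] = 3*c^2 - 18*c*p - 14*c + 20*p^2 + 63*p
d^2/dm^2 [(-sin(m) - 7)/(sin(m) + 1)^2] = (sin(m)^2 + 23*sin(m) - 38)/(sin(m) + 1)^3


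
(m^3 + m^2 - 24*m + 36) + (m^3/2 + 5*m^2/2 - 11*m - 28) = 3*m^3/2 + 7*m^2/2 - 35*m + 8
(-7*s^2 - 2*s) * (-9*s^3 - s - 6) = 63*s^5 + 18*s^4 + 7*s^3 + 44*s^2 + 12*s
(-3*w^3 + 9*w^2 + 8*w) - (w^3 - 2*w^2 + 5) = -4*w^3 + 11*w^2 + 8*w - 5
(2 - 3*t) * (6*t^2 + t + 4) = -18*t^3 + 9*t^2 - 10*t + 8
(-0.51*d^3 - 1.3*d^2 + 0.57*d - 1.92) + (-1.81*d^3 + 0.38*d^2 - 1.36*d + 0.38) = -2.32*d^3 - 0.92*d^2 - 0.79*d - 1.54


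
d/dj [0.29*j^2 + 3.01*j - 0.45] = 0.58*j + 3.01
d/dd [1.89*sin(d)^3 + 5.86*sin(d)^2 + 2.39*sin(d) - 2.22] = (5.67*sin(d)^2 + 11.72*sin(d) + 2.39)*cos(d)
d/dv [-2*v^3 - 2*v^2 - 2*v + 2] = -6*v^2 - 4*v - 2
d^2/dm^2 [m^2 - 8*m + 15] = 2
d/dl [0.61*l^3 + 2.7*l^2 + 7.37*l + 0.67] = 1.83*l^2 + 5.4*l + 7.37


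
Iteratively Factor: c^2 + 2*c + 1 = (c + 1)*(c + 1)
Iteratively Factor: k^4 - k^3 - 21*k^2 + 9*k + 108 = (k + 3)*(k^3 - 4*k^2 - 9*k + 36) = (k - 4)*(k + 3)*(k^2 - 9) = (k - 4)*(k - 3)*(k + 3)*(k + 3)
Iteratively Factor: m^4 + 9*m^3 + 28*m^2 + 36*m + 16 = (m + 2)*(m^3 + 7*m^2 + 14*m + 8) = (m + 2)^2*(m^2 + 5*m + 4) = (m + 1)*(m + 2)^2*(m + 4)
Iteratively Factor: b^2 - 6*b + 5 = (b - 1)*(b - 5)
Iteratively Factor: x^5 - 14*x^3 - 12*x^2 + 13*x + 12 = (x + 1)*(x^4 - x^3 - 13*x^2 + x + 12) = (x + 1)^2*(x^3 - 2*x^2 - 11*x + 12) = (x + 1)^2*(x + 3)*(x^2 - 5*x + 4) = (x - 4)*(x + 1)^2*(x + 3)*(x - 1)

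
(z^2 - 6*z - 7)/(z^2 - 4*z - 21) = (z + 1)/(z + 3)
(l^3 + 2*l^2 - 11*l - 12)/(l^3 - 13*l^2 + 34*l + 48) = (l^2 + l - 12)/(l^2 - 14*l + 48)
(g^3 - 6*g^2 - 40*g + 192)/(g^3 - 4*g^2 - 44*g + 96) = (g - 4)/(g - 2)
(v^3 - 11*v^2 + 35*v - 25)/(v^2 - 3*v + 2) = (v^2 - 10*v + 25)/(v - 2)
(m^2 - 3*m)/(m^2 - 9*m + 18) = m/(m - 6)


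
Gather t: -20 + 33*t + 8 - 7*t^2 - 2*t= -7*t^2 + 31*t - 12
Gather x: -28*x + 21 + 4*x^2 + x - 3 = 4*x^2 - 27*x + 18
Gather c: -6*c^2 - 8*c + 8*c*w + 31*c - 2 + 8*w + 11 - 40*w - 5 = -6*c^2 + c*(8*w + 23) - 32*w + 4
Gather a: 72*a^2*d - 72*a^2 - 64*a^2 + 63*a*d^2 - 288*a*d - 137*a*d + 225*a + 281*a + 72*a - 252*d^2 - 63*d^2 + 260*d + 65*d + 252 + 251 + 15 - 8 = a^2*(72*d - 136) + a*(63*d^2 - 425*d + 578) - 315*d^2 + 325*d + 510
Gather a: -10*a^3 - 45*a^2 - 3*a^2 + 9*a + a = -10*a^3 - 48*a^2 + 10*a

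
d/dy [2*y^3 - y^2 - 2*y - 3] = 6*y^2 - 2*y - 2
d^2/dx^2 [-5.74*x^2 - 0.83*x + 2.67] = -11.4800000000000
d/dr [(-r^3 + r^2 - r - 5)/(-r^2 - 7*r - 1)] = (r^4 + 14*r^3 - 5*r^2 - 12*r - 34)/(r^4 + 14*r^3 + 51*r^2 + 14*r + 1)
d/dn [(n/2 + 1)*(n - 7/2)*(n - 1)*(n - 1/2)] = 2*n^3 - 9*n^2/2 - 17*n/4 + 39/8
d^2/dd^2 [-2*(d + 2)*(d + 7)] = -4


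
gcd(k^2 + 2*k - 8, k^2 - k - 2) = k - 2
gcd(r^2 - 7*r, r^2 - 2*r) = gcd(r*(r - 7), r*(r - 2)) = r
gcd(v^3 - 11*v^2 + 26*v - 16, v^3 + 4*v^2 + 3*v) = 1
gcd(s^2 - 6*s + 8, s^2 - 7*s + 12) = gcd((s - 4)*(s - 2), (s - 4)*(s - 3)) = s - 4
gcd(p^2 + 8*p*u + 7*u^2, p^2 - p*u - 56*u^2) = p + 7*u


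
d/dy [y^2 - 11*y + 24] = 2*y - 11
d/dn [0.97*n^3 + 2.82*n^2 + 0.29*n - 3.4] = 2.91*n^2 + 5.64*n + 0.29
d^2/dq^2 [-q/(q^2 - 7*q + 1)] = 2*(-q*(2*q - 7)^2 + (3*q - 7)*(q^2 - 7*q + 1))/(q^2 - 7*q + 1)^3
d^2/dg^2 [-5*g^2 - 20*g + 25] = -10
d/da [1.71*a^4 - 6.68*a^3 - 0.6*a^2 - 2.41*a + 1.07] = 6.84*a^3 - 20.04*a^2 - 1.2*a - 2.41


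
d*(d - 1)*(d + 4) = d^3 + 3*d^2 - 4*d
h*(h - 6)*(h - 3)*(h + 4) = h^4 - 5*h^3 - 18*h^2 + 72*h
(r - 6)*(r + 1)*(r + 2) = r^3 - 3*r^2 - 16*r - 12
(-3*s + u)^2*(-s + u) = -9*s^3 + 15*s^2*u - 7*s*u^2 + u^3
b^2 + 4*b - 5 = (b - 1)*(b + 5)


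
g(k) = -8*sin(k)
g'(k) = -8*cos(k)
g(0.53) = -4.04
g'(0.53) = -6.90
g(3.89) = 5.44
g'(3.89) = 5.86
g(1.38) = -7.85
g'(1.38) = -1.52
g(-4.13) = -6.68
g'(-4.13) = 4.40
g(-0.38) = 2.97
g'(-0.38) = -7.43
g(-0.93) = 6.41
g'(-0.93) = -4.78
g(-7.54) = 7.61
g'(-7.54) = -2.47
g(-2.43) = 5.22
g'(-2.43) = 6.06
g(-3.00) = 1.13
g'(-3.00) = 7.92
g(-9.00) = 3.30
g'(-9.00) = 7.29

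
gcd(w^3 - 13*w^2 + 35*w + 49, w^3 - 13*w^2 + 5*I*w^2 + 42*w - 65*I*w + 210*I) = w - 7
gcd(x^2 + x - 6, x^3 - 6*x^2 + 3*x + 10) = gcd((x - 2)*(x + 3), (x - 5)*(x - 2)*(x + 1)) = x - 2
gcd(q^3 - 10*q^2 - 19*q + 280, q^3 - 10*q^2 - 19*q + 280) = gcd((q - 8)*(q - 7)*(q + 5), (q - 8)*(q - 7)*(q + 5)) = q^3 - 10*q^2 - 19*q + 280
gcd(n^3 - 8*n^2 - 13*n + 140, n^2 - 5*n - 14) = n - 7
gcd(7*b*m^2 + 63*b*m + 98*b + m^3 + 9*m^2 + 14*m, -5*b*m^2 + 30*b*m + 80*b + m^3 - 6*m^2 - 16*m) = m + 2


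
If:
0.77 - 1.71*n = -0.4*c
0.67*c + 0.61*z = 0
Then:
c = -0.91044776119403*z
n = 0.450292397660819 - 0.212970236536615*z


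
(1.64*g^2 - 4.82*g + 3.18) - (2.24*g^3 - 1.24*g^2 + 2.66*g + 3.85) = -2.24*g^3 + 2.88*g^2 - 7.48*g - 0.67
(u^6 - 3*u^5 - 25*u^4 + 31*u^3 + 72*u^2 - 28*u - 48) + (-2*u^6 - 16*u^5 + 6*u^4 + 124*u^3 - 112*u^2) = -u^6 - 19*u^5 - 19*u^4 + 155*u^3 - 40*u^2 - 28*u - 48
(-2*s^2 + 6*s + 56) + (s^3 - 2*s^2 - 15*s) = s^3 - 4*s^2 - 9*s + 56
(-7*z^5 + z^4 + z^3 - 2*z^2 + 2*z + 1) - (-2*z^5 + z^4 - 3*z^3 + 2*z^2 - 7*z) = -5*z^5 + 4*z^3 - 4*z^2 + 9*z + 1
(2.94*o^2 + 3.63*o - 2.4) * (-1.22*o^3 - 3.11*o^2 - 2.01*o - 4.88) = -3.5868*o^5 - 13.572*o^4 - 14.2707*o^3 - 14.1795*o^2 - 12.8904*o + 11.712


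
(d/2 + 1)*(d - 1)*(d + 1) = d^3/2 + d^2 - d/2 - 1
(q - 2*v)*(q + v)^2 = q^3 - 3*q*v^2 - 2*v^3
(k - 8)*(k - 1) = k^2 - 9*k + 8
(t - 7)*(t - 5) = t^2 - 12*t + 35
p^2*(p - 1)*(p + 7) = p^4 + 6*p^3 - 7*p^2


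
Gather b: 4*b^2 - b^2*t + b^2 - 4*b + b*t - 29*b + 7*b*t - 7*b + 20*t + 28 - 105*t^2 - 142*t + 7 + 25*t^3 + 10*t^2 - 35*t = b^2*(5 - t) + b*(8*t - 40) + 25*t^3 - 95*t^2 - 157*t + 35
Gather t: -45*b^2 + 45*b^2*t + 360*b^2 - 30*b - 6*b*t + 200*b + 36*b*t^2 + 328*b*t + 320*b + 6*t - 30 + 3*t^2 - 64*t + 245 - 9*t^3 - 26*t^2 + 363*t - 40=315*b^2 + 490*b - 9*t^3 + t^2*(36*b - 23) + t*(45*b^2 + 322*b + 305) + 175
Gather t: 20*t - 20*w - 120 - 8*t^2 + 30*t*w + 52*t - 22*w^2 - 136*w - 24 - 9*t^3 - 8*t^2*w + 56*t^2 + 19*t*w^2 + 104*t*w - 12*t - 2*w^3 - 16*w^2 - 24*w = -9*t^3 + t^2*(48 - 8*w) + t*(19*w^2 + 134*w + 60) - 2*w^3 - 38*w^2 - 180*w - 144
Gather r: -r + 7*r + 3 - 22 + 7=6*r - 12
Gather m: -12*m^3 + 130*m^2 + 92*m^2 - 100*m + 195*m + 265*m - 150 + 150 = -12*m^3 + 222*m^2 + 360*m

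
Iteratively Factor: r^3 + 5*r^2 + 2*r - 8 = (r + 4)*(r^2 + r - 2) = (r + 2)*(r + 4)*(r - 1)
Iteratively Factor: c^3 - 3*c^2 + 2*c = (c - 2)*(c^2 - c) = (c - 2)*(c - 1)*(c)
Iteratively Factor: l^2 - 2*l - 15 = (l + 3)*(l - 5)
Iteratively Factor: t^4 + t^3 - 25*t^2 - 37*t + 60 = (t - 1)*(t^3 + 2*t^2 - 23*t - 60) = (t - 5)*(t - 1)*(t^2 + 7*t + 12) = (t - 5)*(t - 1)*(t + 4)*(t + 3)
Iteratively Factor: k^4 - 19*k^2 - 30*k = (k - 5)*(k^3 + 5*k^2 + 6*k) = k*(k - 5)*(k^2 + 5*k + 6) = k*(k - 5)*(k + 3)*(k + 2)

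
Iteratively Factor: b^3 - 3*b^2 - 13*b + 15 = (b - 5)*(b^2 + 2*b - 3) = (b - 5)*(b - 1)*(b + 3)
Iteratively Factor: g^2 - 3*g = (g - 3)*(g)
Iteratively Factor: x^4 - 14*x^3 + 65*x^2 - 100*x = (x)*(x^3 - 14*x^2 + 65*x - 100) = x*(x - 5)*(x^2 - 9*x + 20) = x*(x - 5)*(x - 4)*(x - 5)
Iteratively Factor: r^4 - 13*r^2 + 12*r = (r)*(r^3 - 13*r + 12) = r*(r - 3)*(r^2 + 3*r - 4) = r*(r - 3)*(r - 1)*(r + 4)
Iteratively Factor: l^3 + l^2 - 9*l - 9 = (l + 3)*(l^2 - 2*l - 3) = (l - 3)*(l + 3)*(l + 1)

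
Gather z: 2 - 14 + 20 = 8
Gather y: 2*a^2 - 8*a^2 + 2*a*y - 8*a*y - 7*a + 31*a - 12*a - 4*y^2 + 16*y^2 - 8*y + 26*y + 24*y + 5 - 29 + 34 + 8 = -6*a^2 + 12*a + 12*y^2 + y*(42 - 6*a) + 18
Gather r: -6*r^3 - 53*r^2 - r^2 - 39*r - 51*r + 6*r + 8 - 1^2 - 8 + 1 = -6*r^3 - 54*r^2 - 84*r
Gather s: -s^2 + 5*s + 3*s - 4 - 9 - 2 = -s^2 + 8*s - 15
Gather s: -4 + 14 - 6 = 4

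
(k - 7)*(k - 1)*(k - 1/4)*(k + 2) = k^4 - 25*k^3/4 - 15*k^2/2 + 65*k/4 - 7/2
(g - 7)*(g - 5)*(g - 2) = g^3 - 14*g^2 + 59*g - 70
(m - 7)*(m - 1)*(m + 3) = m^3 - 5*m^2 - 17*m + 21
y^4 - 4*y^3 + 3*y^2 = y^2*(y - 3)*(y - 1)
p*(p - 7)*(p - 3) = p^3 - 10*p^2 + 21*p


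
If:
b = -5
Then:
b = -5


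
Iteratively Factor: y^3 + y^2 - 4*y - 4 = (y + 2)*(y^2 - y - 2) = (y + 1)*(y + 2)*(y - 2)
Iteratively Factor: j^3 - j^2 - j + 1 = (j - 1)*(j^2 - 1) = (j - 1)^2*(j + 1)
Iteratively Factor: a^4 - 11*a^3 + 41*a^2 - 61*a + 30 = (a - 3)*(a^3 - 8*a^2 + 17*a - 10) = (a - 3)*(a - 1)*(a^2 - 7*a + 10) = (a - 3)*(a - 2)*(a - 1)*(a - 5)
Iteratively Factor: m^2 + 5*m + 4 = (m + 4)*(m + 1)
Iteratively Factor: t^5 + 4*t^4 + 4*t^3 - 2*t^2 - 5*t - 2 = (t - 1)*(t^4 + 5*t^3 + 9*t^2 + 7*t + 2) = (t - 1)*(t + 2)*(t^3 + 3*t^2 + 3*t + 1) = (t - 1)*(t + 1)*(t + 2)*(t^2 + 2*t + 1) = (t - 1)*(t + 1)^2*(t + 2)*(t + 1)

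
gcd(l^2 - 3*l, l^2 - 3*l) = l^2 - 3*l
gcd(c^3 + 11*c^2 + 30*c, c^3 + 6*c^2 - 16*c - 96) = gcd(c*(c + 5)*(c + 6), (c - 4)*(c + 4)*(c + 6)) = c + 6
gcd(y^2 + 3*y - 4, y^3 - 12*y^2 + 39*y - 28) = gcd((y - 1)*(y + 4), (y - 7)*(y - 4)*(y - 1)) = y - 1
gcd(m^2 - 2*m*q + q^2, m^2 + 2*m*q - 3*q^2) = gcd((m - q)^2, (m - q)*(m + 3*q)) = -m + q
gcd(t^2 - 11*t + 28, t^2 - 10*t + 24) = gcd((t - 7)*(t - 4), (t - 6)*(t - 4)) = t - 4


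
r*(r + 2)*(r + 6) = r^3 + 8*r^2 + 12*r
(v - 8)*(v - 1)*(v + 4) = v^3 - 5*v^2 - 28*v + 32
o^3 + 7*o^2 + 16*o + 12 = (o + 2)^2*(o + 3)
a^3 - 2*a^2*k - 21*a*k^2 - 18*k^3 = (a - 6*k)*(a + k)*(a + 3*k)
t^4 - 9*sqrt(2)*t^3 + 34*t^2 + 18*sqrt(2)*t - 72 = (t - 6*sqrt(2))*(t - 3*sqrt(2))*(t - sqrt(2))*(t + sqrt(2))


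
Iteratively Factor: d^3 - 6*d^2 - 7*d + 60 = (d - 4)*(d^2 - 2*d - 15) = (d - 4)*(d + 3)*(d - 5)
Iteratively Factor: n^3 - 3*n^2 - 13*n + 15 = (n + 3)*(n^2 - 6*n + 5) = (n - 1)*(n + 3)*(n - 5)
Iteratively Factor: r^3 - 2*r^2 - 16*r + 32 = (r - 2)*(r^2 - 16) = (r - 2)*(r + 4)*(r - 4)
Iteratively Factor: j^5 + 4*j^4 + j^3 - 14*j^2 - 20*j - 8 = (j - 2)*(j^4 + 6*j^3 + 13*j^2 + 12*j + 4) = (j - 2)*(j + 1)*(j^3 + 5*j^2 + 8*j + 4) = (j - 2)*(j + 1)*(j + 2)*(j^2 + 3*j + 2) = (j - 2)*(j + 1)^2*(j + 2)*(j + 2)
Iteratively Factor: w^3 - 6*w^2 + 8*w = (w - 4)*(w^2 - 2*w) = (w - 4)*(w - 2)*(w)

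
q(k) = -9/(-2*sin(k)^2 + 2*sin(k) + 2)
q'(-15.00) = -1469.30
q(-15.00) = 61.51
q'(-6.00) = 1.32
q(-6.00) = -3.75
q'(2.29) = 1.06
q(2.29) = -3.79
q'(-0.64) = 3716.90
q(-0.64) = -97.48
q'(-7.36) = 13.70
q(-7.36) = 6.86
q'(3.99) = -75.90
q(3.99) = 14.37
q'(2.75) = -0.64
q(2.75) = -3.64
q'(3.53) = -32.05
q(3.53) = -9.42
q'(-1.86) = -4.87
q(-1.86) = 5.13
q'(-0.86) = 66.94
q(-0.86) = 13.55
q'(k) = -9*(4*sin(k)*cos(k) - 2*cos(k))/(-2*sin(k)^2 + 2*sin(k) + 2)^2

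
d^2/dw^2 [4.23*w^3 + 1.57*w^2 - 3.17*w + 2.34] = 25.38*w + 3.14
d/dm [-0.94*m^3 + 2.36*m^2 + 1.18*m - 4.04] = -2.82*m^2 + 4.72*m + 1.18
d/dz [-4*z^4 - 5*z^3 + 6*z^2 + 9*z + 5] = -16*z^3 - 15*z^2 + 12*z + 9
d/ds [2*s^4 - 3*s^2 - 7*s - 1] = 8*s^3 - 6*s - 7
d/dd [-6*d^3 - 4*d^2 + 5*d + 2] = -18*d^2 - 8*d + 5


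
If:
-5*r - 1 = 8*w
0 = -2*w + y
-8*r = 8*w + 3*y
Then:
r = -7/3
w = 4/3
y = 8/3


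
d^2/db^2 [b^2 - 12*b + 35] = 2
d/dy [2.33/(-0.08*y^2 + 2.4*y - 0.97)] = (0.3728*y - 5.592)/(0.08*y^2 - 2.4*y + 0.97)^2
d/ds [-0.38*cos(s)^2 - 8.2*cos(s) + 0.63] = (0.76*cos(s) + 8.2)*sin(s)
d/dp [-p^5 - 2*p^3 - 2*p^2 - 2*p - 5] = -5*p^4 - 6*p^2 - 4*p - 2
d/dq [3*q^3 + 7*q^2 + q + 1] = 9*q^2 + 14*q + 1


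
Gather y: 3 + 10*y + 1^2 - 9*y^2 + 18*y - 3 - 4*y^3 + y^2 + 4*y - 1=-4*y^3 - 8*y^2 + 32*y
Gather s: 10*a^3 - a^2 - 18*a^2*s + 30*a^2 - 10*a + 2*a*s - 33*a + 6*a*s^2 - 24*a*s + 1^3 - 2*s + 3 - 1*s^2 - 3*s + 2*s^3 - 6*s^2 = 10*a^3 + 29*a^2 - 43*a + 2*s^3 + s^2*(6*a - 7) + s*(-18*a^2 - 22*a - 5) + 4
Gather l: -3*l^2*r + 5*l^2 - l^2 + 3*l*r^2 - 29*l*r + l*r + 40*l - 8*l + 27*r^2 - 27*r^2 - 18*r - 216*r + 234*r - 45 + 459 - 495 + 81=l^2*(4 - 3*r) + l*(3*r^2 - 28*r + 32)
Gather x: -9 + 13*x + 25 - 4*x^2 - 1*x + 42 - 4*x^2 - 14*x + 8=-8*x^2 - 2*x + 66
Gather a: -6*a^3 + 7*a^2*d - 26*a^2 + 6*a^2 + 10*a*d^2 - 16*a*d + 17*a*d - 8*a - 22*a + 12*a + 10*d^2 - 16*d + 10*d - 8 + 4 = -6*a^3 + a^2*(7*d - 20) + a*(10*d^2 + d - 18) + 10*d^2 - 6*d - 4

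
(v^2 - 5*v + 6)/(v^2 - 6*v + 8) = (v - 3)/(v - 4)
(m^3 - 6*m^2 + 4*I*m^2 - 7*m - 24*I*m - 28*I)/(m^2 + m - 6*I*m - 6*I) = (m^2 + m*(-7 + 4*I) - 28*I)/(m - 6*I)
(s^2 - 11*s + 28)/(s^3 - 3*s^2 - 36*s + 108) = (s^2 - 11*s + 28)/(s^3 - 3*s^2 - 36*s + 108)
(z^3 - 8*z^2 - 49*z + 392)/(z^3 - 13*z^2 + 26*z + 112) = (z + 7)/(z + 2)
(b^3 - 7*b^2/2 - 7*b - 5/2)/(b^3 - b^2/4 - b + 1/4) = 2*(2*b^2 - 9*b - 5)/(4*b^2 - 5*b + 1)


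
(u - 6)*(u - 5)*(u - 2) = u^3 - 13*u^2 + 52*u - 60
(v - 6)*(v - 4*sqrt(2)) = v^2 - 6*v - 4*sqrt(2)*v + 24*sqrt(2)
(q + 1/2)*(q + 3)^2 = q^3 + 13*q^2/2 + 12*q + 9/2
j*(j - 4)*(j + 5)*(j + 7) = j^4 + 8*j^3 - 13*j^2 - 140*j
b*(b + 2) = b^2 + 2*b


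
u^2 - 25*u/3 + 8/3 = (u - 8)*(u - 1/3)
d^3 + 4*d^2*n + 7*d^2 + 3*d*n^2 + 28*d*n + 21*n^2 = (d + 7)*(d + n)*(d + 3*n)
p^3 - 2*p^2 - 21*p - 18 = (p - 6)*(p + 1)*(p + 3)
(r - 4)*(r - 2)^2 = r^3 - 8*r^2 + 20*r - 16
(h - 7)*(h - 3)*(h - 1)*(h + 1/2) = h^4 - 21*h^3/2 + 51*h^2/2 - 11*h/2 - 21/2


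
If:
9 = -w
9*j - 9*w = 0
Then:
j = -9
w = -9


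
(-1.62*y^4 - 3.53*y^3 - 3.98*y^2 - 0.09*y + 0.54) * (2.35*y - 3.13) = -3.807*y^5 - 3.2249*y^4 + 1.6959*y^3 + 12.2459*y^2 + 1.5507*y - 1.6902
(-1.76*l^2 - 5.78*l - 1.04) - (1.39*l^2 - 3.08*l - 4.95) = -3.15*l^2 - 2.7*l + 3.91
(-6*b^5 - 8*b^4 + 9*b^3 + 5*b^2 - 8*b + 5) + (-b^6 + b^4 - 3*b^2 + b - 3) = -b^6 - 6*b^5 - 7*b^4 + 9*b^3 + 2*b^2 - 7*b + 2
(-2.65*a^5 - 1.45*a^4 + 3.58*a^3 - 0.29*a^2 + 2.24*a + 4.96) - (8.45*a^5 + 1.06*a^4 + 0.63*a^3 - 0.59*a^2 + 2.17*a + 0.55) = -11.1*a^5 - 2.51*a^4 + 2.95*a^3 + 0.3*a^2 + 0.0700000000000003*a + 4.41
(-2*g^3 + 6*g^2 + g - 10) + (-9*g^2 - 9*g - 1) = -2*g^3 - 3*g^2 - 8*g - 11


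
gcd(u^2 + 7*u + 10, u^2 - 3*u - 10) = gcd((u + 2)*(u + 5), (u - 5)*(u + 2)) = u + 2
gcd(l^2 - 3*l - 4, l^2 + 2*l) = 1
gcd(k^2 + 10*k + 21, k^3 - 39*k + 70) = k + 7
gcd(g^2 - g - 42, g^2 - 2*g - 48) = g + 6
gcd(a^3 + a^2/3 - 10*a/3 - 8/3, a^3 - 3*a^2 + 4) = a^2 - a - 2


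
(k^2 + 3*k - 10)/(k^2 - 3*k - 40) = (k - 2)/(k - 8)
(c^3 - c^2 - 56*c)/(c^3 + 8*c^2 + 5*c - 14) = c*(c - 8)/(c^2 + c - 2)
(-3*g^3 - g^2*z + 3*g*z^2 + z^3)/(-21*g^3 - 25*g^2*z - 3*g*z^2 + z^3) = (-g + z)/(-7*g + z)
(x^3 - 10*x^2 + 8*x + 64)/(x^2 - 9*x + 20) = (x^2 - 6*x - 16)/(x - 5)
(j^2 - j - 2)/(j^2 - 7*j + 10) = (j + 1)/(j - 5)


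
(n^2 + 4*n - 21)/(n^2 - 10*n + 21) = (n + 7)/(n - 7)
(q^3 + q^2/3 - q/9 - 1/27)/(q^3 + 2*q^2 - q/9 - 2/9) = (q + 1/3)/(q + 2)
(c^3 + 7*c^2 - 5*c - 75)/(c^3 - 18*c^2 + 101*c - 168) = (c^2 + 10*c + 25)/(c^2 - 15*c + 56)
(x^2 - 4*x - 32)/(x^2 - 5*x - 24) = (x + 4)/(x + 3)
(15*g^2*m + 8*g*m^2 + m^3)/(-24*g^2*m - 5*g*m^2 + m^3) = (-5*g - m)/(8*g - m)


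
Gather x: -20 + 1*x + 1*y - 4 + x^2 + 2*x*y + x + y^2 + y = x^2 + x*(2*y + 2) + y^2 + 2*y - 24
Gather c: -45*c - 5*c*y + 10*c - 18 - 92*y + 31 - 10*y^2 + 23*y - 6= c*(-5*y - 35) - 10*y^2 - 69*y + 7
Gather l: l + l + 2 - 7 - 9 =2*l - 14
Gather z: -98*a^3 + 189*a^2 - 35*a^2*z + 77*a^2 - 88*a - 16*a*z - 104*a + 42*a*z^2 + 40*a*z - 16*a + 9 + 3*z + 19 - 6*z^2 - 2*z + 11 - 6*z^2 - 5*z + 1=-98*a^3 + 266*a^2 - 208*a + z^2*(42*a - 12) + z*(-35*a^2 + 24*a - 4) + 40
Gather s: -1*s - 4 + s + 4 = 0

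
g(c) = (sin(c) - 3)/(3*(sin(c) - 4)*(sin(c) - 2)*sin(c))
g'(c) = -(sin(c) - 3)*cos(c)/(3*(sin(c) - 4)*(sin(c) - 2)*sin(c)^2) - (sin(c) - 3)*cos(c)/(3*(sin(c) - 4)*(sin(c) - 2)^2*sin(c)) + cos(c)/(3*(sin(c) - 4)*(sin(c) - 2)*sin(c)) - (sin(c) - 3)*cos(c)/(3*(sin(c) - 4)^2*(sin(c) - 2)*sin(c))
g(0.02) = -6.30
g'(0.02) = 312.46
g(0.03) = -4.22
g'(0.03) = 138.84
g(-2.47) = 0.16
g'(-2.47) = -0.24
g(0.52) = -0.32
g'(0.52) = 0.40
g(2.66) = -0.34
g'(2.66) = -0.48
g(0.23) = -0.61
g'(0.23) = 2.31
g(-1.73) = 0.09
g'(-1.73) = -0.02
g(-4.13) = -0.23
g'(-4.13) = -0.06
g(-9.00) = 0.26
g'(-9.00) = -0.66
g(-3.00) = 0.84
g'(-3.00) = -6.19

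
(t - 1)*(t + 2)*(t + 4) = t^3 + 5*t^2 + 2*t - 8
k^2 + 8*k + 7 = (k + 1)*(k + 7)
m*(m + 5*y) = m^2 + 5*m*y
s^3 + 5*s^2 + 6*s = s*(s + 2)*(s + 3)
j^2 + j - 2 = (j - 1)*(j + 2)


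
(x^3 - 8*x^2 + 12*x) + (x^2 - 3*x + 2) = x^3 - 7*x^2 + 9*x + 2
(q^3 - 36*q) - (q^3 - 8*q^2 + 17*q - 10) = 8*q^2 - 53*q + 10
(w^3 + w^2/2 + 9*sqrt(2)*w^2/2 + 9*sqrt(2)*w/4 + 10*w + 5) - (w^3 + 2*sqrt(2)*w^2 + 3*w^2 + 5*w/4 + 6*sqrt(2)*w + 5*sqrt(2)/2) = -5*w^2/2 + 5*sqrt(2)*w^2/2 - 15*sqrt(2)*w/4 + 35*w/4 - 5*sqrt(2)/2 + 5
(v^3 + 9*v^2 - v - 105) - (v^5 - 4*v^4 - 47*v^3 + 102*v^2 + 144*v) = -v^5 + 4*v^4 + 48*v^3 - 93*v^2 - 145*v - 105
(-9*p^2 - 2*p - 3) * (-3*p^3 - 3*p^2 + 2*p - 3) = 27*p^5 + 33*p^4 - 3*p^3 + 32*p^2 + 9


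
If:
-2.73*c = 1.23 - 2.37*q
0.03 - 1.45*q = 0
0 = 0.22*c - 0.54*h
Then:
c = -0.43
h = -0.18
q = 0.02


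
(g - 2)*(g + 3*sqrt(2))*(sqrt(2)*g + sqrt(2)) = sqrt(2)*g^3 - sqrt(2)*g^2 + 6*g^2 - 6*g - 2*sqrt(2)*g - 12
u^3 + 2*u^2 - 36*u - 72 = (u - 6)*(u + 2)*(u + 6)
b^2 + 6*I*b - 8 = (b + 2*I)*(b + 4*I)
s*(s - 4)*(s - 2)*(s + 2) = s^4 - 4*s^3 - 4*s^2 + 16*s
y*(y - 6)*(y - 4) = y^3 - 10*y^2 + 24*y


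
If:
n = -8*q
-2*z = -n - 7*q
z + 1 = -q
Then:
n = 16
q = -2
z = 1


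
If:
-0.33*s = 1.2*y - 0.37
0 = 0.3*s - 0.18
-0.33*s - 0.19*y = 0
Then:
No Solution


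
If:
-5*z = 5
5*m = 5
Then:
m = 1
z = -1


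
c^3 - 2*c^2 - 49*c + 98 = (c - 7)*(c - 2)*(c + 7)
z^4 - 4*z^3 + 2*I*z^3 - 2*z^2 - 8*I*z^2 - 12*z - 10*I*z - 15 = (z - 5)*(z + 1)*(z - I)*(z + 3*I)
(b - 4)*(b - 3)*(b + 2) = b^3 - 5*b^2 - 2*b + 24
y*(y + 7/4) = y^2 + 7*y/4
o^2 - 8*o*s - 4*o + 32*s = (o - 4)*(o - 8*s)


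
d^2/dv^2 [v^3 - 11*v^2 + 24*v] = 6*v - 22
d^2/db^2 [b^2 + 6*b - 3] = 2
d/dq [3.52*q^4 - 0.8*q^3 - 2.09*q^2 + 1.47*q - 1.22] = 14.08*q^3 - 2.4*q^2 - 4.18*q + 1.47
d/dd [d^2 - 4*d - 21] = 2*d - 4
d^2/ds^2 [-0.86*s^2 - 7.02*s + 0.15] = -1.72000000000000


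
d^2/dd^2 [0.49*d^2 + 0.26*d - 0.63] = 0.980000000000000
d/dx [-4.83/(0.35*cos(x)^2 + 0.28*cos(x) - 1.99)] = -(3.381*cos(x) + 1.3524)*sin(x)/(0.35*cos(x)^2 + 0.28*cos(x) - 1.99)^2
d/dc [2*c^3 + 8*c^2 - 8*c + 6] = 6*c^2 + 16*c - 8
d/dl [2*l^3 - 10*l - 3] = 6*l^2 - 10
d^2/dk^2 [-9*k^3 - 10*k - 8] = -54*k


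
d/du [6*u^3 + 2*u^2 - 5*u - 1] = 18*u^2 + 4*u - 5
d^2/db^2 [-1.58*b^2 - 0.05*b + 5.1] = -3.16000000000000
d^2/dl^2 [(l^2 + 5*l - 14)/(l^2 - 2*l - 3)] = 2*(7*l^3 - 33*l^2 + 129*l - 119)/(l^6 - 6*l^5 + 3*l^4 + 28*l^3 - 9*l^2 - 54*l - 27)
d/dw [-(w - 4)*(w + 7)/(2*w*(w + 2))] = (w^2 - 56*w - 56)/(2*w^2*(w^2 + 4*w + 4))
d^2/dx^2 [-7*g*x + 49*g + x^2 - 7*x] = 2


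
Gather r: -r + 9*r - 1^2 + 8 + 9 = 8*r + 16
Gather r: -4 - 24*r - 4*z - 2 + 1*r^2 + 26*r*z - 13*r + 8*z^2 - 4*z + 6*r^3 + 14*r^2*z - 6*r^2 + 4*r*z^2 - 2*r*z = 6*r^3 + r^2*(14*z - 5) + r*(4*z^2 + 24*z - 37) + 8*z^2 - 8*z - 6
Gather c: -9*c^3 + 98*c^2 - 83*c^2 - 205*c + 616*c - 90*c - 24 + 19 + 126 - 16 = -9*c^3 + 15*c^2 + 321*c + 105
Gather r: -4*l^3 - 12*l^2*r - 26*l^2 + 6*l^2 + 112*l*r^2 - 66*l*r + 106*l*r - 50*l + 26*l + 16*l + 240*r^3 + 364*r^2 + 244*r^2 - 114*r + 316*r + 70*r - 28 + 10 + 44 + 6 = -4*l^3 - 20*l^2 - 8*l + 240*r^3 + r^2*(112*l + 608) + r*(-12*l^2 + 40*l + 272) + 32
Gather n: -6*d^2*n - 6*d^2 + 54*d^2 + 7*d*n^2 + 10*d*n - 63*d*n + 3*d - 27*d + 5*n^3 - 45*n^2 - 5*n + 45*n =48*d^2 - 24*d + 5*n^3 + n^2*(7*d - 45) + n*(-6*d^2 - 53*d + 40)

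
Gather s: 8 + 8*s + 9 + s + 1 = 9*s + 18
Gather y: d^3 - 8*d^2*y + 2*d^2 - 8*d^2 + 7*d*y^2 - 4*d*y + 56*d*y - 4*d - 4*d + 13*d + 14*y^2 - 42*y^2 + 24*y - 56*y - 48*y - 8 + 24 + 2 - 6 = d^3 - 6*d^2 + 5*d + y^2*(7*d - 28) + y*(-8*d^2 + 52*d - 80) + 12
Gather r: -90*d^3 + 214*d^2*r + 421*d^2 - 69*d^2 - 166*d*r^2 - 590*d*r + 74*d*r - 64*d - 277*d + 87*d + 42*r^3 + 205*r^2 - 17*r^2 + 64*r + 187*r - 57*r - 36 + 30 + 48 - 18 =-90*d^3 + 352*d^2 - 254*d + 42*r^3 + r^2*(188 - 166*d) + r*(214*d^2 - 516*d + 194) + 24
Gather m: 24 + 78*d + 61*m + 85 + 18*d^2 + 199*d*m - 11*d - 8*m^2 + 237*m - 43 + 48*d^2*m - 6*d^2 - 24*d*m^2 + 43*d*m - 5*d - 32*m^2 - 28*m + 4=12*d^2 + 62*d + m^2*(-24*d - 40) + m*(48*d^2 + 242*d + 270) + 70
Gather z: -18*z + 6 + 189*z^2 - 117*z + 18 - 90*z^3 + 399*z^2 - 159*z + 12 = -90*z^3 + 588*z^2 - 294*z + 36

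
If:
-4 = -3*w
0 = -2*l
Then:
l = 0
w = 4/3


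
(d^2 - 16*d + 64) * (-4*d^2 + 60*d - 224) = -4*d^4 + 124*d^3 - 1440*d^2 + 7424*d - 14336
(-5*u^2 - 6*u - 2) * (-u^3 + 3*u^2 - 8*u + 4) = 5*u^5 - 9*u^4 + 24*u^3 + 22*u^2 - 8*u - 8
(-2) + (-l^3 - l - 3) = -l^3 - l - 5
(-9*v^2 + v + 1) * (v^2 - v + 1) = -9*v^4 + 10*v^3 - 9*v^2 + 1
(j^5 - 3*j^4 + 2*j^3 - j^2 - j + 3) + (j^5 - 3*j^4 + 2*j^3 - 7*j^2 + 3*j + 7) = 2*j^5 - 6*j^4 + 4*j^3 - 8*j^2 + 2*j + 10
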